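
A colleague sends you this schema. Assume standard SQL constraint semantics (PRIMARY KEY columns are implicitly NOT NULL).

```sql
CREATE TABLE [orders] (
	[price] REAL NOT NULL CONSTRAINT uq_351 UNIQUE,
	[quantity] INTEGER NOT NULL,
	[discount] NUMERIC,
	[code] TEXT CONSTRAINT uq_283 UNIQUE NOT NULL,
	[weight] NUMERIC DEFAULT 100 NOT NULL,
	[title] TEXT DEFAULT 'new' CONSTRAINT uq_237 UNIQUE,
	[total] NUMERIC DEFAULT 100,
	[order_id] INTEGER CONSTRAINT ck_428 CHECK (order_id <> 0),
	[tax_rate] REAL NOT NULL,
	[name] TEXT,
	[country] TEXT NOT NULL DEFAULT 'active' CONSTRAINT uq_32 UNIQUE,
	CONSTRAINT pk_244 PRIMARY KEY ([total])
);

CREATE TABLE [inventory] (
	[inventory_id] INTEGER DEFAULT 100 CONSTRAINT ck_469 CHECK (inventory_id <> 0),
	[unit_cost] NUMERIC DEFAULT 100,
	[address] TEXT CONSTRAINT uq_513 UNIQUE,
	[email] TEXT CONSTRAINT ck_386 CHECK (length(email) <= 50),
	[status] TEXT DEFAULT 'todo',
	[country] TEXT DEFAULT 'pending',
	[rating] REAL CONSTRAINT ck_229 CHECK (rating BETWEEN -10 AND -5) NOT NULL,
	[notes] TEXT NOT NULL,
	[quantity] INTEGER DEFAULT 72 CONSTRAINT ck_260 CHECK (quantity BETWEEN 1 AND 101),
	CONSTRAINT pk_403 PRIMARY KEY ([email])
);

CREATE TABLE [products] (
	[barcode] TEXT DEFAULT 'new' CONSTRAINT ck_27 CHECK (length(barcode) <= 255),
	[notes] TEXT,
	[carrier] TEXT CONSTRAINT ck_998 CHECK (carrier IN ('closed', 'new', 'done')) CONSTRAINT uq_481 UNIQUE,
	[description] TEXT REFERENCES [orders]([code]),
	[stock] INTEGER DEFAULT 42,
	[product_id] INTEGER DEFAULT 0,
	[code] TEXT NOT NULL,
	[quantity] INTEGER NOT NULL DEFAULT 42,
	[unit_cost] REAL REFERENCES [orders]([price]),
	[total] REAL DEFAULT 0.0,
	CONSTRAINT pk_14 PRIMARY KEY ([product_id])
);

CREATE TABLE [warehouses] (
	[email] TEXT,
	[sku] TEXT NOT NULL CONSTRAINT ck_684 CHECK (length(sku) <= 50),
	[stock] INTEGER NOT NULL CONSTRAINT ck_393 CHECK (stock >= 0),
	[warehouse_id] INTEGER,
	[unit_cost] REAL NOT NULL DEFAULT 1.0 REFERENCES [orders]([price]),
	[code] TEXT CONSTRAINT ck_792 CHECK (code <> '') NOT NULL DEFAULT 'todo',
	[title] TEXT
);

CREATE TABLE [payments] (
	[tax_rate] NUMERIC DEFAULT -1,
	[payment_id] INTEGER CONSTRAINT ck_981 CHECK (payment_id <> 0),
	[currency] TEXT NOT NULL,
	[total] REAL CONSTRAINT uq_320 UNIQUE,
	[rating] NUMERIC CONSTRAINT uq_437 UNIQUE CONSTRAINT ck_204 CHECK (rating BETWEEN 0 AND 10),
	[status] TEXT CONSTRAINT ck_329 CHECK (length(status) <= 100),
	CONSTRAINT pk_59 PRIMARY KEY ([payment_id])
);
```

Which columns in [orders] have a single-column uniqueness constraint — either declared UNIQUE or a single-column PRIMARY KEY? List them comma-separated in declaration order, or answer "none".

price, code, title, total, country

- price: declared UNIQUE → unique.
- quantity: no UNIQUE or single-column PK constraint.
- discount: no UNIQUE or single-column PK constraint.
- code: declared UNIQUE → unique.
- weight: no UNIQUE or single-column PK constraint.
- title: declared UNIQUE → unique.
- total: single-column PRIMARY KEY → unique.
- order_id: no UNIQUE or single-column PK constraint.
- tax_rate: no UNIQUE or single-column PK constraint.
- name: no UNIQUE or single-column PK constraint.
- country: declared UNIQUE → unique.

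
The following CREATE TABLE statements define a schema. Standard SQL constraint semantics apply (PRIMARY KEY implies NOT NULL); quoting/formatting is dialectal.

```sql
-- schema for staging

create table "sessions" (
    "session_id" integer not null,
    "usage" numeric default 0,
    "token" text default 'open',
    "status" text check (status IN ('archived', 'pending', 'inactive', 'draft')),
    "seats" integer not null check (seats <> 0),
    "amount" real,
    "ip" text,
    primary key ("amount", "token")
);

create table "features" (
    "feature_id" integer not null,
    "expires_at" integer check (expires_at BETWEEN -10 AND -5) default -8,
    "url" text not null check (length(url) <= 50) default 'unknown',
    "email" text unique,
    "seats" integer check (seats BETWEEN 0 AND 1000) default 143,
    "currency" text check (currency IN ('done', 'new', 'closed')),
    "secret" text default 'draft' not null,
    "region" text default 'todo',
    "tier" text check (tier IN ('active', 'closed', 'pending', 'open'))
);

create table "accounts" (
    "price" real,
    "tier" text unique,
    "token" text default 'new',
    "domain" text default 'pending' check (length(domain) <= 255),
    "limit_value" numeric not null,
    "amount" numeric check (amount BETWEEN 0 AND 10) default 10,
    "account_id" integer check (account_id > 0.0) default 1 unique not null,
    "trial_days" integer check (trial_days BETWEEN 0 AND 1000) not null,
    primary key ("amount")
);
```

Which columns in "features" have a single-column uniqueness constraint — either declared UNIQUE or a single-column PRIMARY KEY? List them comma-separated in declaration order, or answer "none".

email

- feature_id: no UNIQUE or single-column PK constraint.
- expires_at: no UNIQUE or single-column PK constraint.
- url: no UNIQUE or single-column PK constraint.
- email: declared UNIQUE → unique.
- seats: no UNIQUE or single-column PK constraint.
- currency: no UNIQUE or single-column PK constraint.
- secret: no UNIQUE or single-column PK constraint.
- region: no UNIQUE or single-column PK constraint.
- tier: no UNIQUE or single-column PK constraint.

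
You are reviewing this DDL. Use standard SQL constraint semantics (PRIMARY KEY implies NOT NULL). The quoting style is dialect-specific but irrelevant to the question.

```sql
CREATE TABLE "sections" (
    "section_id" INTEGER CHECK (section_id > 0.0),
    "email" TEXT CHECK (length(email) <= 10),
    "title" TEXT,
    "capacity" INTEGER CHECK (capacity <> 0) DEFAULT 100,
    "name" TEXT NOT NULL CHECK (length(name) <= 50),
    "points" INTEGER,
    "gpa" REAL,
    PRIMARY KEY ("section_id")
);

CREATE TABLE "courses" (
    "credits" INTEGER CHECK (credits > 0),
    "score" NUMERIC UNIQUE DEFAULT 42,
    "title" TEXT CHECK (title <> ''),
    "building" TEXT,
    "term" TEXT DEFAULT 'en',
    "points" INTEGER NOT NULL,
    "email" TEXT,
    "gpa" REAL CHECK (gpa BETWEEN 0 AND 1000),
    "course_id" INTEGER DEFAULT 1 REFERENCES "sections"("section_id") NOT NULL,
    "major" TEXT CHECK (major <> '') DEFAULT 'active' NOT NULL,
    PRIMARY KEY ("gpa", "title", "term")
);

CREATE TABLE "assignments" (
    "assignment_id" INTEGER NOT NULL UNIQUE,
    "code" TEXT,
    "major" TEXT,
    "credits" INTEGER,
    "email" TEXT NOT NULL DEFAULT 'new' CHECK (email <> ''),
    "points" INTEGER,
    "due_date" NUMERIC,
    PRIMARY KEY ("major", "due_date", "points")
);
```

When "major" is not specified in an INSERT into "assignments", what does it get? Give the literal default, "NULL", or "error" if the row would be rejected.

error

major has no DEFAULT clause.
Omitting it would insert NULL, but it is part of the PRIMARY KEY, so the INSERT fails.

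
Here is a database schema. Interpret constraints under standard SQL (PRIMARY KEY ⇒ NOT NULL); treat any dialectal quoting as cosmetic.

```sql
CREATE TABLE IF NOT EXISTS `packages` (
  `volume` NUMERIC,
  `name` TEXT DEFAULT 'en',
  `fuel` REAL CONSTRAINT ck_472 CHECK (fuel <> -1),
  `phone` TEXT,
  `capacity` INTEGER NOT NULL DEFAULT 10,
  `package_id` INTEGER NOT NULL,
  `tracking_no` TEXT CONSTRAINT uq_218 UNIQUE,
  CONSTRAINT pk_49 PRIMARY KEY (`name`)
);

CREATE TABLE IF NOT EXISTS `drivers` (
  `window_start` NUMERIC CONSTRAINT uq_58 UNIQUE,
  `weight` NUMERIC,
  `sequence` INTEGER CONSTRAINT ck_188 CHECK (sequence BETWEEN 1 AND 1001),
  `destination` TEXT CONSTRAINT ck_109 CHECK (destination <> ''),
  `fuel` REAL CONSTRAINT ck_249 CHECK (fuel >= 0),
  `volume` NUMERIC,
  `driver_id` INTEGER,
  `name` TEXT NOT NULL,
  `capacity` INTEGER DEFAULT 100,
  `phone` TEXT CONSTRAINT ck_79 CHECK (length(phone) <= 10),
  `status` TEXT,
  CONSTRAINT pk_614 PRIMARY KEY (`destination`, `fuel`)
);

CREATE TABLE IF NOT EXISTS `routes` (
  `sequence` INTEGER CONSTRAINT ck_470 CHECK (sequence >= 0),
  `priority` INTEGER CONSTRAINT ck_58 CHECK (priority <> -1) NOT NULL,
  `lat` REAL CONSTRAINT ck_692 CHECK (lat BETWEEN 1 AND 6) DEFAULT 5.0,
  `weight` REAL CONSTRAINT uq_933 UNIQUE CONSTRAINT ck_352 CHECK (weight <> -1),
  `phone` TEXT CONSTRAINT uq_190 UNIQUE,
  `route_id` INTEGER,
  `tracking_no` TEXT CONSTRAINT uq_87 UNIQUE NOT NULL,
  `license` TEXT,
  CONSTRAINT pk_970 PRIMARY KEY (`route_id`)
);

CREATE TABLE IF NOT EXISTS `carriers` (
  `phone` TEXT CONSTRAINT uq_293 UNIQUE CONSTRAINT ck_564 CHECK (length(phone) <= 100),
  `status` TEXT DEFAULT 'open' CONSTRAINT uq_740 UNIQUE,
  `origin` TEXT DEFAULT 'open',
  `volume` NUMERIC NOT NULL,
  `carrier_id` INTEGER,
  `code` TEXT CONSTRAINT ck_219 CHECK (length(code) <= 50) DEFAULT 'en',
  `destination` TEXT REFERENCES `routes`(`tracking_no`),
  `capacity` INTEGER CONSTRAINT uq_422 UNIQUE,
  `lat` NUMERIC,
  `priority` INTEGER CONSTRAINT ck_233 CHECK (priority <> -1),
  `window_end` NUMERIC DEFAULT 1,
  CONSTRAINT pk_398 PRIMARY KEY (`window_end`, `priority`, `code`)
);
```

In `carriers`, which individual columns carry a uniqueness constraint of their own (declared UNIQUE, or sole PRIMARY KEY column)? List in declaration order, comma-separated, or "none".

phone, status, capacity

- phone: declared UNIQUE → unique.
- status: declared UNIQUE → unique.
- origin: no UNIQUE or single-column PK constraint.
- volume: no UNIQUE or single-column PK constraint.
- carrier_id: no UNIQUE or single-column PK constraint.
- code: part of a composite PRIMARY KEY — only the tuple is unique, not this column on its own.
- destination: no UNIQUE or single-column PK constraint.
- capacity: declared UNIQUE → unique.
- lat: no UNIQUE or single-column PK constraint.
- priority: part of a composite PRIMARY KEY — only the tuple is unique, not this column on its own.
- window_end: part of a composite PRIMARY KEY — only the tuple is unique, not this column on its own.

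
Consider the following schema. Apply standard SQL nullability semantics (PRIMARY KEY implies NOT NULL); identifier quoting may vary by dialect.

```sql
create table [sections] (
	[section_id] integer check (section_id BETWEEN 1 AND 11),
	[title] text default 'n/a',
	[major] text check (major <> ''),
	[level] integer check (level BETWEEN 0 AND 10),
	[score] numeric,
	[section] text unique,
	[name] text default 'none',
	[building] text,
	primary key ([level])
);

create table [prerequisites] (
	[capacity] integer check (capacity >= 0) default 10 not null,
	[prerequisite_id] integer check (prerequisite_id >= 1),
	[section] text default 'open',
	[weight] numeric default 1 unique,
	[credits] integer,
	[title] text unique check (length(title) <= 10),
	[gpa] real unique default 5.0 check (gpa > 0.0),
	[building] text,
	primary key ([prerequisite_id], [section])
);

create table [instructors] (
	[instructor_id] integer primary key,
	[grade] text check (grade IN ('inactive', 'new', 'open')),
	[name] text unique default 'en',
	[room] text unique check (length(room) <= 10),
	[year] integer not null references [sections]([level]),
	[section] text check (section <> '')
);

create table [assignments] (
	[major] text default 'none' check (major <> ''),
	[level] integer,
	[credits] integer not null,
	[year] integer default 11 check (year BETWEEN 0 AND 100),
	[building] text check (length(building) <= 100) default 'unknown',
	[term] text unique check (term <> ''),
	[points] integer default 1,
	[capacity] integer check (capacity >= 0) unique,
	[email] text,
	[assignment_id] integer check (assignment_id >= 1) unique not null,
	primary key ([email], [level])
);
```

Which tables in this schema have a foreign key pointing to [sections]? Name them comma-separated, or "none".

instructors

- instructors.year references sections(level).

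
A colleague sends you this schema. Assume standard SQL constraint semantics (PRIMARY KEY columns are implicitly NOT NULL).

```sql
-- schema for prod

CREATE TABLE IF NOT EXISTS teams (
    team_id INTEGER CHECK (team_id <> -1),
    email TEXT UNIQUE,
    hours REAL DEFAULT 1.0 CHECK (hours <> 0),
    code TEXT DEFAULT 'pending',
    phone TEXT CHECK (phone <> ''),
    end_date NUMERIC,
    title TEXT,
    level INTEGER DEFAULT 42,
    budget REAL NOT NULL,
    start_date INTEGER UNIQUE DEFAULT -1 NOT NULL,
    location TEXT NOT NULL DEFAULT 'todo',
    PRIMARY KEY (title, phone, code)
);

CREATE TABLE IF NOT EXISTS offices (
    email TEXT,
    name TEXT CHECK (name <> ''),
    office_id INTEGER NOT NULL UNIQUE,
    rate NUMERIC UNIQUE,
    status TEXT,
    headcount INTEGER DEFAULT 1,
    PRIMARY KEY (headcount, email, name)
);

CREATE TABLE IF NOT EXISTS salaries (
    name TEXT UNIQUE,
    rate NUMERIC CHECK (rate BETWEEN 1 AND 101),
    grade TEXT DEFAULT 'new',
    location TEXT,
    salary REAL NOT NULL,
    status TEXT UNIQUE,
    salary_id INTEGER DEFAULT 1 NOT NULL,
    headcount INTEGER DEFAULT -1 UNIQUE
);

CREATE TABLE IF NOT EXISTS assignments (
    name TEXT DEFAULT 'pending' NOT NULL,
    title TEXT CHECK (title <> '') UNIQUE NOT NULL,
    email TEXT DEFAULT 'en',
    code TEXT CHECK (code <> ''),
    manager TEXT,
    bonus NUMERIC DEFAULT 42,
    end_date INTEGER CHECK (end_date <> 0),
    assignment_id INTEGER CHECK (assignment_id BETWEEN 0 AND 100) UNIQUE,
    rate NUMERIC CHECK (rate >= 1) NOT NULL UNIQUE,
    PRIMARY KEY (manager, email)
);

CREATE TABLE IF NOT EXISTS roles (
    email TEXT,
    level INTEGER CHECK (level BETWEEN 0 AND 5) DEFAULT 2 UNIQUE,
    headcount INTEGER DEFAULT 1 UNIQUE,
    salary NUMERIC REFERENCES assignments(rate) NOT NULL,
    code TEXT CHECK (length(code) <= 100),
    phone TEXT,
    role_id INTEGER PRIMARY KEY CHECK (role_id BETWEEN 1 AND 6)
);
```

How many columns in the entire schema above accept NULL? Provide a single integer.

22

teams: 5 nullable (team_id, email, hours, end_date, level — PK (title, phone, code) and explicit NOT NULL columns excluded).
offices: 2 nullable (rate, status — PK (headcount, email, name) and explicit NOT NULL columns excluded).
salaries: 6 nullable (name, rate, grade, location, status, headcount — PK none and explicit NOT NULL columns excluded).
assignments: 4 nullable (code, bonus, end_date, assignment_id — PK (manager, email) and explicit NOT NULL columns excluded).
roles: 5 nullable (email, level, headcount, code, phone — PK (role_id) and explicit NOT NULL columns excluded).
Total: 5 + 2 + 6 + 4 + 5 = 22.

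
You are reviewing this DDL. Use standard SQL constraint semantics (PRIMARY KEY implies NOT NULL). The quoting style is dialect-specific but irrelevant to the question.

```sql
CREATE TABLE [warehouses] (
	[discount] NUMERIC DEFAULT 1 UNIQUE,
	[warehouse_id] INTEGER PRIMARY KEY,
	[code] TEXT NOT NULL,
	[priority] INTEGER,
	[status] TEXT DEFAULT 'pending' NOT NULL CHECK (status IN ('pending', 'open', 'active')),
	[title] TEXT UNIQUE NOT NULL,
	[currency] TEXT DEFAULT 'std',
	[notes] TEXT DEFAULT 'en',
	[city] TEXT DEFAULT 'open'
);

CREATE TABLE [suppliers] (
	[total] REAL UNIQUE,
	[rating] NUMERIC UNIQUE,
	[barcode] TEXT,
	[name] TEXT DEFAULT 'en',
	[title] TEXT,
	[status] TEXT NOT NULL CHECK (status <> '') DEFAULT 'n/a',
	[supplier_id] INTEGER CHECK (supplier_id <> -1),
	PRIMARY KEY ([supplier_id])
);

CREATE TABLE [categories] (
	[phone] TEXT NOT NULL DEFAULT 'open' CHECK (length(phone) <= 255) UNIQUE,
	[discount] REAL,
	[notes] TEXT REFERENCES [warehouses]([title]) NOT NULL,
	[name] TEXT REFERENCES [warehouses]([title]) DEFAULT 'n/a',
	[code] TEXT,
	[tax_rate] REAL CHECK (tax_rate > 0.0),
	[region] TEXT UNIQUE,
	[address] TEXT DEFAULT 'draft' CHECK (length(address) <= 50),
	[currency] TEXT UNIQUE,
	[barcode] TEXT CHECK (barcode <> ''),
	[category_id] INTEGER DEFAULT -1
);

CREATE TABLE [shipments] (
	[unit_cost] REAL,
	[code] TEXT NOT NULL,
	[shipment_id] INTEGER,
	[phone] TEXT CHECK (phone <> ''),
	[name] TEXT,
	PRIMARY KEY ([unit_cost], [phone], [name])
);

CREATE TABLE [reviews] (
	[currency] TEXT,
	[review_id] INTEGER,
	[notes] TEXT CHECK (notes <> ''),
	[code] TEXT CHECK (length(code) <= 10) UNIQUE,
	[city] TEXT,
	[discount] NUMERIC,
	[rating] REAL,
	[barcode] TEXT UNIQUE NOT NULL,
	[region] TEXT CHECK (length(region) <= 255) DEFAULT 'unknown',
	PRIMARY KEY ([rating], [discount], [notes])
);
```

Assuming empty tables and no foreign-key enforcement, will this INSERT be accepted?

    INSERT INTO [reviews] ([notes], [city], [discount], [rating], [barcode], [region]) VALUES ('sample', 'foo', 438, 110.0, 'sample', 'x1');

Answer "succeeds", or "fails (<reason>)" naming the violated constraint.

NOT NULL columns: barcode is supplied; discount is supplied; notes is supplied; rating is supplied.
CHECK constraints: 'sample' satisfies (notes <> ''); 'x1' satisfies (length(region) <= 255).
No constraint is violated.

succeeds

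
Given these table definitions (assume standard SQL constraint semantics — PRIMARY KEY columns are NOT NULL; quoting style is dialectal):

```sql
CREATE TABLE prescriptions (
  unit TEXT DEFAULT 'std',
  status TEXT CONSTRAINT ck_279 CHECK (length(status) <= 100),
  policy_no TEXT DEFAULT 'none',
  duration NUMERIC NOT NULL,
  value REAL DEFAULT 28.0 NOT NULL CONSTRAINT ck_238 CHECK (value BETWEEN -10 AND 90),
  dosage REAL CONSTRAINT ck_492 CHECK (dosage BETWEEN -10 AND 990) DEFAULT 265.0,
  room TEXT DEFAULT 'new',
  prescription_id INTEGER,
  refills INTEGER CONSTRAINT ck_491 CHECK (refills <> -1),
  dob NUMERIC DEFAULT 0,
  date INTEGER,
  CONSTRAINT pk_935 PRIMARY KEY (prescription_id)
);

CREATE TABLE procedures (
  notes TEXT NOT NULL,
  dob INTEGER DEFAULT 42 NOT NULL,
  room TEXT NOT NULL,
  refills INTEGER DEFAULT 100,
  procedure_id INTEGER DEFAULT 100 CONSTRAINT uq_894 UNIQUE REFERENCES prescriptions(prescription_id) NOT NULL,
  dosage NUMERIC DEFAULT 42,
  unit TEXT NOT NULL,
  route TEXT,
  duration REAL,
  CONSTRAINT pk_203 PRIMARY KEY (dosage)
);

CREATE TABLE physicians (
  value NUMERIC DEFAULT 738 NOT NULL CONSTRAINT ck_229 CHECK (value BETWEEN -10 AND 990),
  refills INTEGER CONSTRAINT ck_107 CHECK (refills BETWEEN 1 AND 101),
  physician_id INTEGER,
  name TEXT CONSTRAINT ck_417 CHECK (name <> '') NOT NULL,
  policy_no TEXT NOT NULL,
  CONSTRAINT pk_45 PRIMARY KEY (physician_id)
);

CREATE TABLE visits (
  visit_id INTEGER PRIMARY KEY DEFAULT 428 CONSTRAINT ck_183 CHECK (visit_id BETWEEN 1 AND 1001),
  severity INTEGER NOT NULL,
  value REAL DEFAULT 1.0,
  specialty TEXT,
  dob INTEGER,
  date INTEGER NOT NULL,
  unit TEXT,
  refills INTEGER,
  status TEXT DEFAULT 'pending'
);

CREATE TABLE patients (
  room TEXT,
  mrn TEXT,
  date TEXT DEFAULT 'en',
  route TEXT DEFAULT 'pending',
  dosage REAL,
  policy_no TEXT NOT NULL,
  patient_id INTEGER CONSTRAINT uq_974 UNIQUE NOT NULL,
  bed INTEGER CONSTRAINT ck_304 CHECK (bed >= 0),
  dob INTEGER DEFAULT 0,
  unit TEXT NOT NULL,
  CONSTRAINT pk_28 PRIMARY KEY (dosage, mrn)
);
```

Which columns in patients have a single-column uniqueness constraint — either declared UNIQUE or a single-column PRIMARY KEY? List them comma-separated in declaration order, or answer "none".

patient_id

- room: no UNIQUE or single-column PK constraint.
- mrn: part of a composite PRIMARY KEY — only the tuple is unique, not this column on its own.
- date: no UNIQUE or single-column PK constraint.
- route: no UNIQUE or single-column PK constraint.
- dosage: part of a composite PRIMARY KEY — only the tuple is unique, not this column on its own.
- policy_no: no UNIQUE or single-column PK constraint.
- patient_id: declared UNIQUE → unique.
- bed: no UNIQUE or single-column PK constraint.
- dob: no UNIQUE or single-column PK constraint.
- unit: no UNIQUE or single-column PK constraint.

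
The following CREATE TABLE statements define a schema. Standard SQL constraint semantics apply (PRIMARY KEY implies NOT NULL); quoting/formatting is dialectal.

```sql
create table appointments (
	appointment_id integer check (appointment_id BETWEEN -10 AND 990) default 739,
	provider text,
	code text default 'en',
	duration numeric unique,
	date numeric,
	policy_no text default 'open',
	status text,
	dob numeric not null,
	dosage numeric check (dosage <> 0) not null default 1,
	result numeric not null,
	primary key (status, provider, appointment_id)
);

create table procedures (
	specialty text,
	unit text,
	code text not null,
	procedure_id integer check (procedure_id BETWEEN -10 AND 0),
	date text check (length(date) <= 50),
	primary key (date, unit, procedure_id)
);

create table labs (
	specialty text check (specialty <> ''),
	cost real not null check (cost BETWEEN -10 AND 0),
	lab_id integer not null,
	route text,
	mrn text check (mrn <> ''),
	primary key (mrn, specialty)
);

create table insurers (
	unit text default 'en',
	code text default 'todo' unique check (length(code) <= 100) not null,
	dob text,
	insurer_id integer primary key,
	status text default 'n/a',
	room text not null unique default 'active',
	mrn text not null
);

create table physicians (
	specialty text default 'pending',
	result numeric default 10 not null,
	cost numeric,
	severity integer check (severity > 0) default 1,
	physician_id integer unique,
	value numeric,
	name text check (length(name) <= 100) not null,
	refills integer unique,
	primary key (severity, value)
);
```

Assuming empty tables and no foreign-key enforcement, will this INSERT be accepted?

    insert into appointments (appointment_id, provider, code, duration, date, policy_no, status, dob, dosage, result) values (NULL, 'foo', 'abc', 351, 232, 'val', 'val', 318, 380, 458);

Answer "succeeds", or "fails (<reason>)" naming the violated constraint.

fails (NOT NULL on appointment_id)

appointment_id is explicitly set to NULL, but appointment_id is part of the PRIMARY KEY (implied NOT NULL).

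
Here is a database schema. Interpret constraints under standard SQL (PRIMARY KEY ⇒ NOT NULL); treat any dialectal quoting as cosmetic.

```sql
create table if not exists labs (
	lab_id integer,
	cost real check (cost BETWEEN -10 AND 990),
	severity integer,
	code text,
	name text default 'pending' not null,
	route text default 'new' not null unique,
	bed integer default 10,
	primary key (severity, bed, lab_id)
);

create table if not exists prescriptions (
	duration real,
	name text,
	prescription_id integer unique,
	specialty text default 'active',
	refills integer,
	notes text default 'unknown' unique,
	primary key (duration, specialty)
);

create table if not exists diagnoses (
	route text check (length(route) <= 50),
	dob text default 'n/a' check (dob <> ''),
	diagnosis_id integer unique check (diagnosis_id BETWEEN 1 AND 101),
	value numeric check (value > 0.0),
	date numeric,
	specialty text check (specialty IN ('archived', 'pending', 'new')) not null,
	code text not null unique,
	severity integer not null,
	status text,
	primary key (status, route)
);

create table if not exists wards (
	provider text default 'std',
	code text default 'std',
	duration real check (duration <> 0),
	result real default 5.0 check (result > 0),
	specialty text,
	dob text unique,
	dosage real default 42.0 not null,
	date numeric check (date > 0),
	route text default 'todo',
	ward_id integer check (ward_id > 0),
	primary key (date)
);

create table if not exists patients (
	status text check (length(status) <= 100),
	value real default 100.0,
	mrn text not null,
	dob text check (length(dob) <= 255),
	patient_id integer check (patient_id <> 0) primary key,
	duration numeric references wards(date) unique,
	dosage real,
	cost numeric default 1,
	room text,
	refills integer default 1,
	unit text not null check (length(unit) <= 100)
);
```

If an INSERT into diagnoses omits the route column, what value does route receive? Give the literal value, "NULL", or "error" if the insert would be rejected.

error

route has no DEFAULT clause.
Omitting it would insert NULL, but it is part of the PRIMARY KEY, so the INSERT fails.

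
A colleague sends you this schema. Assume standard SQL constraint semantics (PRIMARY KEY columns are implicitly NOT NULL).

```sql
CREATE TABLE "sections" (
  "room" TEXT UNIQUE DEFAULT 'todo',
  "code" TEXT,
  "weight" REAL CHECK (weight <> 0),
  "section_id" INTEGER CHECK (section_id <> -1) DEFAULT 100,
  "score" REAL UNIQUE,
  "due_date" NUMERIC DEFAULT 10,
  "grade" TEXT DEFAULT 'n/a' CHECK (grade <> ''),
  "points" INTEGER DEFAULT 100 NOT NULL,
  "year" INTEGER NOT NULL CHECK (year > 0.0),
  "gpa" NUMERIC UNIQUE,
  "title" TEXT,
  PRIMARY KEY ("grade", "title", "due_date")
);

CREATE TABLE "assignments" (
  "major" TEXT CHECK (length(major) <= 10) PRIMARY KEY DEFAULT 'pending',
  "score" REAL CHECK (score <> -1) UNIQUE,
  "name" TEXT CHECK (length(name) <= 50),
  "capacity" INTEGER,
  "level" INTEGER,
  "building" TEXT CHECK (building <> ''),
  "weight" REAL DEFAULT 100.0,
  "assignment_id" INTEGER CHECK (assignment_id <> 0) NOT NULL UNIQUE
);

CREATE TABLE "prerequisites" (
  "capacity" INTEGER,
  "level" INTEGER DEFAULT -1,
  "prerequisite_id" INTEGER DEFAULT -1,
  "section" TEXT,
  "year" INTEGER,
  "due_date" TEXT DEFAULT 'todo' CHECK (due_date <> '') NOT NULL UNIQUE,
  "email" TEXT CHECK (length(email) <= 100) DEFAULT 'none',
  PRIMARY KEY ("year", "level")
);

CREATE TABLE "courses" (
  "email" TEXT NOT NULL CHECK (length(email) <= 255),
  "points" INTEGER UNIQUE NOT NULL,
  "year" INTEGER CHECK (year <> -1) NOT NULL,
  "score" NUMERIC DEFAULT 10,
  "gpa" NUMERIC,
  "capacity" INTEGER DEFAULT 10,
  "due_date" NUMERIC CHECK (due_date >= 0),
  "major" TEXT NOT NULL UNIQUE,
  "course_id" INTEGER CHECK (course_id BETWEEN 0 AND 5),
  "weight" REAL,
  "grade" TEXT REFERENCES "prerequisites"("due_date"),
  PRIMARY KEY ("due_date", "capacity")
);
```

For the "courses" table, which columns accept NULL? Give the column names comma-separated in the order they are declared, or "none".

- email: declared NOT NULL → not nullable.
- points: declared NOT NULL → not nullable.
- year: declared NOT NULL → not nullable.
- score: DEFAULT only fills an omitted column; an explicit NULL is still allowed → nullable.
- gpa: no NOT NULL constraint applies → nullable.
- capacity: part of the PRIMARY KEY, which implies NOT NULL → not nullable.
- due_date: part of the PRIMARY KEY, which implies NOT NULL → not nullable.
- major: declared NOT NULL → not nullable.
- course_id: CHECK does not forbid NULL (a CHECK constraint passes when its expression is NULL) → nullable.
- weight: no NOT NULL constraint applies → nullable.
- grade: a foreign key column may be NULL unless separately constrained → nullable.

score, gpa, course_id, weight, grade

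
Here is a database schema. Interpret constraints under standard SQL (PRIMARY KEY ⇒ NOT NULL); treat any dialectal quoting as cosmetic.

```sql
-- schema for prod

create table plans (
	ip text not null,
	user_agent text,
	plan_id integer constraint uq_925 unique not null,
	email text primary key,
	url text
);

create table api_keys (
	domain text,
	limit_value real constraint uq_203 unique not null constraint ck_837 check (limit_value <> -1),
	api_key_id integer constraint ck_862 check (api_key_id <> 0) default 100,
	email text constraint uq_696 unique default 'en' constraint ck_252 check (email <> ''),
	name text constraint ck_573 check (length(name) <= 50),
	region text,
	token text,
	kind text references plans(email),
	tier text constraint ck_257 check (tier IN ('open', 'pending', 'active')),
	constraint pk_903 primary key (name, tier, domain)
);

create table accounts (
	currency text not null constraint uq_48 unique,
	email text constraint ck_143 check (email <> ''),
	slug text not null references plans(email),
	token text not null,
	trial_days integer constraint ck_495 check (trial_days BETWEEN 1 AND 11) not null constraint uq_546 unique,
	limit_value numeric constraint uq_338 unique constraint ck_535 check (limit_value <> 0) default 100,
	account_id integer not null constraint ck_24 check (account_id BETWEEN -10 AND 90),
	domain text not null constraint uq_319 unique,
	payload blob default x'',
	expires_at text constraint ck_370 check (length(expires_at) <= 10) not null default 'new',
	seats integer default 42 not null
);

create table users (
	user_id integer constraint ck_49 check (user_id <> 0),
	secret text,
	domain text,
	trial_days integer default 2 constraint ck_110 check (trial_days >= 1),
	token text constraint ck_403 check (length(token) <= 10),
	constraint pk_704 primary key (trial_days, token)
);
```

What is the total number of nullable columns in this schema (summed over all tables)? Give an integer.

13

plans: 2 nullable (user_agent, url — PK (email) and explicit NOT NULL columns excluded).
api_keys: 5 nullable (api_key_id, email, region, token, kind — PK (name, tier, domain) and explicit NOT NULL columns excluded).
accounts: 3 nullable (email, limit_value, payload — PK none and explicit NOT NULL columns excluded).
users: 3 nullable (user_id, secret, domain — PK (trial_days, token) and explicit NOT NULL columns excluded).
Total: 2 + 5 + 3 + 3 = 13.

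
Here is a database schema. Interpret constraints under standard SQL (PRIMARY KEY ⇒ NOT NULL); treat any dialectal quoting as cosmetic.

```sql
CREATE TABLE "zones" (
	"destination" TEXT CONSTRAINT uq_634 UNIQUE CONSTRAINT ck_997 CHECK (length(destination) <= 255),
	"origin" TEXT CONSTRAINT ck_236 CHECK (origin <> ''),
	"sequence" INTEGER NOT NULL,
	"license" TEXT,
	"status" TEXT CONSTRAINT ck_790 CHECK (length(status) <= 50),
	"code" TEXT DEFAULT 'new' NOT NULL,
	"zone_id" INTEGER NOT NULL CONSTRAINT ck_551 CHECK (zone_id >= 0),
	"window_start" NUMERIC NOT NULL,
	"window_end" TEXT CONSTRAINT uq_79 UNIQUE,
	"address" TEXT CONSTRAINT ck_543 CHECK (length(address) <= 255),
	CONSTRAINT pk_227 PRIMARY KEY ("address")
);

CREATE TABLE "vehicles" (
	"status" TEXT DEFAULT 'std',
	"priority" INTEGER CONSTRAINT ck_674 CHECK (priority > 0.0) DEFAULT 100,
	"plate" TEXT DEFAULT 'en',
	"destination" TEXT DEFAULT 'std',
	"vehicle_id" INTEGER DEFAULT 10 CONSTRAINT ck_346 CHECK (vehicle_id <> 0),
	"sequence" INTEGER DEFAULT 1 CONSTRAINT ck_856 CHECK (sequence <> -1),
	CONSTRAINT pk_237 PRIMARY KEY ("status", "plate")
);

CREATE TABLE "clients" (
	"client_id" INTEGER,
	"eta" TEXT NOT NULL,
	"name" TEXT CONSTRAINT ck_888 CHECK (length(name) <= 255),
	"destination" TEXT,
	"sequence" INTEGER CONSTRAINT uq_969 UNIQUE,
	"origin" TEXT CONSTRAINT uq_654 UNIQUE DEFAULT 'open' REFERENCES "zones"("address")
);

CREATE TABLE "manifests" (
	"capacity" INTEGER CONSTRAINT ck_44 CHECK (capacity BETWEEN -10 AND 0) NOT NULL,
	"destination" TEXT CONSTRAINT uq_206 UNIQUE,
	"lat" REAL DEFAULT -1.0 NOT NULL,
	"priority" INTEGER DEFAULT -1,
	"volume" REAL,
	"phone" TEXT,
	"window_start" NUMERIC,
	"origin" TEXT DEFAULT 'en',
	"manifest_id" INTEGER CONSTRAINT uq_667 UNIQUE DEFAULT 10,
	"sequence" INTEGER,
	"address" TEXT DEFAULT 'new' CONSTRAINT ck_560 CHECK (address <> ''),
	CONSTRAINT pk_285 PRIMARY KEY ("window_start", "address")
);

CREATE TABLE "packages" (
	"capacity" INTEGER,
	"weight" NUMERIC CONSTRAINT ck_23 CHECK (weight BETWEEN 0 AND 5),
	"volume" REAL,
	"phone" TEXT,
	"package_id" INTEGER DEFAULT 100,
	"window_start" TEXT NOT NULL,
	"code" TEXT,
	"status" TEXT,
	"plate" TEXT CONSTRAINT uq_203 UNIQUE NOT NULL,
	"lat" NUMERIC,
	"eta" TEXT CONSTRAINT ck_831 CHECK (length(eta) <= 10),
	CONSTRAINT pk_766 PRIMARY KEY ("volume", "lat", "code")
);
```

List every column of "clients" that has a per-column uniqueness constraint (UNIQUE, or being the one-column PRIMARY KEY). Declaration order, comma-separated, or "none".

sequence, origin

- client_id: no UNIQUE or single-column PK constraint.
- eta: no UNIQUE or single-column PK constraint.
- name: no UNIQUE or single-column PK constraint.
- destination: no UNIQUE or single-column PK constraint.
- sequence: declared UNIQUE → unique.
- origin: declared UNIQUE → unique.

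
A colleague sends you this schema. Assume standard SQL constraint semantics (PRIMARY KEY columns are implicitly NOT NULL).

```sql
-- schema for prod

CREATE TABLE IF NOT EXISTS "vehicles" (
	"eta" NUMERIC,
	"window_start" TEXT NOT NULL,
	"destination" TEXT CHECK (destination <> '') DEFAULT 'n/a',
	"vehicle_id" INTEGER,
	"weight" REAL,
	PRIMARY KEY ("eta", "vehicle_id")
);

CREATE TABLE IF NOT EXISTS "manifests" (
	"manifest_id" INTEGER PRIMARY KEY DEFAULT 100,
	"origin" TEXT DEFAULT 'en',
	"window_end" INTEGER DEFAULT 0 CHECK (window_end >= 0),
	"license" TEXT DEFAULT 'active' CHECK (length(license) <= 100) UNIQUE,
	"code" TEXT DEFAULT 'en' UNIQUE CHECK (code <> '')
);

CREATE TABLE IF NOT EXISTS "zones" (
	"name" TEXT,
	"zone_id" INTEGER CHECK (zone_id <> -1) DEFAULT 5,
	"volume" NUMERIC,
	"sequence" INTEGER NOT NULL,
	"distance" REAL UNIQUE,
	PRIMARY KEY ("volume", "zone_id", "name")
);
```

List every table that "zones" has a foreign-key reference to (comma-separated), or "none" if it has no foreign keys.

No column in zones has a REFERENCES clause.

none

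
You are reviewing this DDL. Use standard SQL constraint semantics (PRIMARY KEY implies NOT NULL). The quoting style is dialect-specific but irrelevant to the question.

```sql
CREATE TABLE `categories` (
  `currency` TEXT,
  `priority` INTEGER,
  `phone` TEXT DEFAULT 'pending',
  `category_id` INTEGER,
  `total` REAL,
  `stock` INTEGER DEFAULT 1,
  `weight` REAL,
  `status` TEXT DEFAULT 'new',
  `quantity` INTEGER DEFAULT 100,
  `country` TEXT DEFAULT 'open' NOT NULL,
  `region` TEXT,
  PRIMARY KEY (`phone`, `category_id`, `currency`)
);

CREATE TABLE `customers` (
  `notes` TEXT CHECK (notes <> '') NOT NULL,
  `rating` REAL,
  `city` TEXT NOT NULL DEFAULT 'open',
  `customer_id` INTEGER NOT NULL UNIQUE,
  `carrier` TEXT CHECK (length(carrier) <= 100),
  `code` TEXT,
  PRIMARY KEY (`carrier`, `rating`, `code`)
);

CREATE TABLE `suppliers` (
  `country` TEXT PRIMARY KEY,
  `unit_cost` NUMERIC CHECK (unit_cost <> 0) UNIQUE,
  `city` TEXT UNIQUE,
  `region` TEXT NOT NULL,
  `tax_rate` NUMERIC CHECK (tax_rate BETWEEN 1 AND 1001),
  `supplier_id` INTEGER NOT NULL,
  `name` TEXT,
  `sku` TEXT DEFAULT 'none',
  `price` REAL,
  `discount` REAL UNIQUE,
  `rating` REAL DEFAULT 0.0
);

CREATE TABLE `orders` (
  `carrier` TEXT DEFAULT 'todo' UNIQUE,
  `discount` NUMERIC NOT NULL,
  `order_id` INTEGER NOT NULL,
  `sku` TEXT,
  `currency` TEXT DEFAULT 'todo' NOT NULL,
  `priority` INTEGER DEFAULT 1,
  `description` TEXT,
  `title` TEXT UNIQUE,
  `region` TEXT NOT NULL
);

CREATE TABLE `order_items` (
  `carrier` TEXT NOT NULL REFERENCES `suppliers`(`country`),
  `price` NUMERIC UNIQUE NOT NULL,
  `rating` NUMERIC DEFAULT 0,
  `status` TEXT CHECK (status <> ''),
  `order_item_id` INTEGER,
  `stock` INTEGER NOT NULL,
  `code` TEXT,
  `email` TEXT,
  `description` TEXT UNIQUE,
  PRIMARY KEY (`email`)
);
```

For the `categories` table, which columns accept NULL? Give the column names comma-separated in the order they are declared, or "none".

priority, total, stock, weight, status, quantity, region

- currency: part of the PRIMARY KEY, which implies NOT NULL → not nullable.
- priority: no NOT NULL constraint applies → nullable.
- phone: part of the PRIMARY KEY, which implies NOT NULL → not nullable.
- category_id: part of the PRIMARY KEY, which implies NOT NULL → not nullable.
- total: no NOT NULL constraint applies → nullable.
- stock: DEFAULT only fills an omitted column; an explicit NULL is still allowed → nullable.
- weight: no NOT NULL constraint applies → nullable.
- status: DEFAULT only fills an omitted column; an explicit NULL is still allowed → nullable.
- quantity: DEFAULT only fills an omitted column; an explicit NULL is still allowed → nullable.
- country: declared NOT NULL → not nullable.
- region: no NOT NULL constraint applies → nullable.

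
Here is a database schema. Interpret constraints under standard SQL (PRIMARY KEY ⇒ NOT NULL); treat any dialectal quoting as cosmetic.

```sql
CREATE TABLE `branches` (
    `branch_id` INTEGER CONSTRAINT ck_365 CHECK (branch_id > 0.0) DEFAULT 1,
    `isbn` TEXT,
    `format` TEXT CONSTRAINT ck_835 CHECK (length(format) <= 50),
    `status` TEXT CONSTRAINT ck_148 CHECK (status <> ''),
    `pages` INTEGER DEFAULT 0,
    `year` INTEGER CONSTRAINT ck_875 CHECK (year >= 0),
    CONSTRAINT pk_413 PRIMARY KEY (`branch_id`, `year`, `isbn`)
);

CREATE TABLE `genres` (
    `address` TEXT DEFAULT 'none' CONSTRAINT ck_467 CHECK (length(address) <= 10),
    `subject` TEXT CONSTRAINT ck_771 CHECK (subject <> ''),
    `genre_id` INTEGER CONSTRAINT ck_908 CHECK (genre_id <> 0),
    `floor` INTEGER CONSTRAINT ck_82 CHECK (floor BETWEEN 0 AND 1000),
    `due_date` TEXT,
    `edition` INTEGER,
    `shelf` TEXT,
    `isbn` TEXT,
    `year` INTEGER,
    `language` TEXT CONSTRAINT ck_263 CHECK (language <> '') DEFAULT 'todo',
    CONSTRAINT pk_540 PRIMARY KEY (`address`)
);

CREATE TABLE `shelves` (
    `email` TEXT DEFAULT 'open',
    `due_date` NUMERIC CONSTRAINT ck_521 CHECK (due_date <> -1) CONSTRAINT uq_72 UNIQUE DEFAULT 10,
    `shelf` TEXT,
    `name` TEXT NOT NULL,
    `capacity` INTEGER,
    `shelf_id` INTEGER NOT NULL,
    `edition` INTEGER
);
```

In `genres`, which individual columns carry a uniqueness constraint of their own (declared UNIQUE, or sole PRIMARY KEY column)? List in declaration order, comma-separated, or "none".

address

- address: single-column PRIMARY KEY → unique.
- subject: no UNIQUE or single-column PK constraint.
- genre_id: no UNIQUE or single-column PK constraint.
- floor: no UNIQUE or single-column PK constraint.
- due_date: no UNIQUE or single-column PK constraint.
- edition: no UNIQUE or single-column PK constraint.
- shelf: no UNIQUE or single-column PK constraint.
- isbn: no UNIQUE or single-column PK constraint.
- year: no UNIQUE or single-column PK constraint.
- language: no UNIQUE or single-column PK constraint.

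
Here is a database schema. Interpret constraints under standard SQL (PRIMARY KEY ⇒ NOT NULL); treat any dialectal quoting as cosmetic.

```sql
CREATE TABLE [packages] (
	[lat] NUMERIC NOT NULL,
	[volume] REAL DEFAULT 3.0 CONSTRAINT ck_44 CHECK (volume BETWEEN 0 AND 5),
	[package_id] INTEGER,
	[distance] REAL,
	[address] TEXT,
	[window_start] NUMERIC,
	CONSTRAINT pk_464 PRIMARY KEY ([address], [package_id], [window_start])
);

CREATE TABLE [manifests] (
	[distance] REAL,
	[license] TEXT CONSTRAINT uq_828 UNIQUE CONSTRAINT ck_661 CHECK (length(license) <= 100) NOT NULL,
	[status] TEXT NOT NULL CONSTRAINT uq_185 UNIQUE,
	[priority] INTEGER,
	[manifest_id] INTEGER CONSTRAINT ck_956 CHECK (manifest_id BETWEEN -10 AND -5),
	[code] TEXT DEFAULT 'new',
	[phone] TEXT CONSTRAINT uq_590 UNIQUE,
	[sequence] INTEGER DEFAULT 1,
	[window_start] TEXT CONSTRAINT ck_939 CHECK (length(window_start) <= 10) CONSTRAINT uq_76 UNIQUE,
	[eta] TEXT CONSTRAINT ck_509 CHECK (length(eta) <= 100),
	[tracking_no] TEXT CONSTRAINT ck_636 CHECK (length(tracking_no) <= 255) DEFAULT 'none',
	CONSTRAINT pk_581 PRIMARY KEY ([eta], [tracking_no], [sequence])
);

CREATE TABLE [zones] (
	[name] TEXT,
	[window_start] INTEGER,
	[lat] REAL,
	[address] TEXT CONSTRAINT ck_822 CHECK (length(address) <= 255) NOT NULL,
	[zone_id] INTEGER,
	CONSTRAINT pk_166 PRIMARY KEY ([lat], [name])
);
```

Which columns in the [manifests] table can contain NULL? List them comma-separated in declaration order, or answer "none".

- distance: no NOT NULL constraint applies → nullable.
- license: declared NOT NULL → not nullable.
- status: declared NOT NULL → not nullable.
- priority: no NOT NULL constraint applies → nullable.
- manifest_id: CHECK does not forbid NULL (a CHECK constraint passes when its expression is NULL) → nullable.
- code: DEFAULT only fills an omitted column; an explicit NULL is still allowed → nullable.
- phone: UNIQUE does not imply NOT NULL → nullable.
- sequence: part of the PRIMARY KEY, which implies NOT NULL → not nullable.
- window_start: CHECK does not forbid NULL (a CHECK constraint passes when its expression is NULL) → nullable.
- eta: part of the PRIMARY KEY, which implies NOT NULL → not nullable.
- tracking_no: part of the PRIMARY KEY, which implies NOT NULL → not nullable.

distance, priority, manifest_id, code, phone, window_start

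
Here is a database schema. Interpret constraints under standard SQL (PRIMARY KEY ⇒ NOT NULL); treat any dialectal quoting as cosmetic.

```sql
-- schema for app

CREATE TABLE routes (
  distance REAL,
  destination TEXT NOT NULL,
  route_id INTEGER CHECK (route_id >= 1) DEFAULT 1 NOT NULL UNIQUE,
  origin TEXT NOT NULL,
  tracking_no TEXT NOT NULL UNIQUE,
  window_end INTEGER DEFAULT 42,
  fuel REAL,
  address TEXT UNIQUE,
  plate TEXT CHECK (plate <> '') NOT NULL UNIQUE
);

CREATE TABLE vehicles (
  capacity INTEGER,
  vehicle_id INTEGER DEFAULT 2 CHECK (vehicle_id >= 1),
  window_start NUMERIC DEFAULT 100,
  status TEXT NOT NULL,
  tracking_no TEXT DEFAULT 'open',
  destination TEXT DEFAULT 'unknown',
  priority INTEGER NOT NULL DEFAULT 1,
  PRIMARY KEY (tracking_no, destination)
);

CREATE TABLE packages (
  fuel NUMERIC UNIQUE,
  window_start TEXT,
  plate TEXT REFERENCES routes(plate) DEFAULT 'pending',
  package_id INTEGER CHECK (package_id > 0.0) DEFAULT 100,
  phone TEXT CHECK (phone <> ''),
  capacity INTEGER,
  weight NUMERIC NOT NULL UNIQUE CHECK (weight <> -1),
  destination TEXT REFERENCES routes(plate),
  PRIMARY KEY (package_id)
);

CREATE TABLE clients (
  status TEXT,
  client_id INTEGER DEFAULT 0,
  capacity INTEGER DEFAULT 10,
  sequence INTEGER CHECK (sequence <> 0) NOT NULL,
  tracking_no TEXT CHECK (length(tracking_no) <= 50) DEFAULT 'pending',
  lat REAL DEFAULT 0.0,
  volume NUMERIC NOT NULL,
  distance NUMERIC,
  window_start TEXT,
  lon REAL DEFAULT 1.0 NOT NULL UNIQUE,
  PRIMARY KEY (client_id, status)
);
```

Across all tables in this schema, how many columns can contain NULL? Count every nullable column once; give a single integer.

routes: 4 nullable (distance, window_end, fuel, address — PK none and explicit NOT NULL columns excluded).
vehicles: 3 nullable (capacity, vehicle_id, window_start — PK (tracking_no, destination) and explicit NOT NULL columns excluded).
packages: 6 nullable (fuel, window_start, plate, phone, capacity, destination — PK (package_id) and explicit NOT NULL columns excluded).
clients: 5 nullable (capacity, tracking_no, lat, distance, window_start — PK (client_id, status) and explicit NOT NULL columns excluded).
Total: 4 + 3 + 6 + 5 = 18.

18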